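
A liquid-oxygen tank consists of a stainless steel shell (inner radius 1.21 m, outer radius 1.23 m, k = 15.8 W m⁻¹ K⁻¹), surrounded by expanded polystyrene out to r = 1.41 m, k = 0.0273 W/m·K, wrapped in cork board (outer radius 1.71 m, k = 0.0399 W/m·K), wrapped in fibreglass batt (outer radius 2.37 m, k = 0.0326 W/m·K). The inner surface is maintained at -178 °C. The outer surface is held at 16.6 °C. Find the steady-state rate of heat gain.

Q = 205 W

Resistance network (inner→outer):
  R_stainless steel = (1/1.21 − 1/1.23)/(4πk) = 0.01344/(4π·15.8) = 6.768×10^-5 K/W
  R_expanded polystyrene = (1/1.23 − 1/1.41)/(4πk) = 0.1038/(4π·0.0273) = 0.3025 K/W
  R_cork board = (1/1.41 − 1/1.71)/(4πk) = 0.1244/(4π·0.0399) = 0.2482 K/W
  R_fibreglass batt = (1/1.71 − 1/2.37)/(4πk) = 0.1629/(4π·0.0326) = 0.3975 K/W
ΣR = 6.768×10^-5 + 0.3025 + 0.2482 + 0.3975 = 0.9483 K/W
Q = ΔT/ΣR = (-178 °C − 16.6 °C)/0.9483 = -205 W
(Negative Q ⇒ heat flows inward; heat gain = 205 W.)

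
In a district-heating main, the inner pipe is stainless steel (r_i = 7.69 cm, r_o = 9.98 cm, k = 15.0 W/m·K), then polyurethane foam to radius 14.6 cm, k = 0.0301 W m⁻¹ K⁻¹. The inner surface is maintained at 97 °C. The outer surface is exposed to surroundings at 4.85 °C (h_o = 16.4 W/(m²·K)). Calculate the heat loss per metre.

Q' = 44.3 W/m

Resistance network (inner→outer):
  R'_stainless steel = ln(0.0998/0.0769)/(2πk) = 0.2607/(2π·15.0) = 0.002766 m·K/W
  R'_polyurethane foam = ln(0.146/0.0998)/(2πk) = 0.3804/(2π·0.0301) = 2.012 m·K/W
  R'_conv,out = 1/(2πr h) = 1/(2π·0.146·16.4) = 0.06647 m·K/W
ΣR = 0.002766 + 2.012 + 0.06647 = 2.081 m·K/W
Q' = ΔT/ΣR = (97 °C − 4.85 °C)/2.081 = 44.3 W/m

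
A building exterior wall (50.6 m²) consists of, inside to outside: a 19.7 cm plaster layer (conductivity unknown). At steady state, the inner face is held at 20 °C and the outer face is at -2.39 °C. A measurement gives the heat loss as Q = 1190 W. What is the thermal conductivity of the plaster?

k = 0.207 W/m·K

ΣR = ΔT/Q = |20 − -2.39|/1190 = 0.01882 K/W
L/(kA) = 0.01882 ⇒ k = 0.197/(0.01882·50.6) = 0.207 W/m·K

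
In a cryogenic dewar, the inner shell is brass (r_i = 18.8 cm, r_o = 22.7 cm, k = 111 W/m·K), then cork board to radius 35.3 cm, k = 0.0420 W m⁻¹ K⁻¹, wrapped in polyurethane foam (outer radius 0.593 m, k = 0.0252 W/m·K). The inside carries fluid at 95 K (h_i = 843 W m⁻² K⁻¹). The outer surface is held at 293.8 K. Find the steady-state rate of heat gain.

Treat each layer as a resistance in series:
  R_conv,in = 1/(4πr²h) = 1/(4π·0.188²·843) = 0.002671 K/W
  R_brass = (1/0.188 − 1/0.227)/(4πk) = 0.9139/(4π·111) = 6.552×10^-4 K/W
  R_cork board = (1/0.227 − 1/0.353)/(4πk) = 1.572/(4π·0.0420) = 2.979 K/W
  R_polyurethane foam = (1/0.353 − 1/0.593)/(4πk) = 1.147/(4π·0.0252) = 3.621 K/W
ΣR = 0.002671 + 6.552×10^-4 + 2.979 + 3.621 = 6.603 K/W
Q = ΔT/ΣR = (95 K − 293.8 K)/6.603 = -30.1 W
(Negative Q ⇒ heat flows inward; heat gain = 30.1 W.)

Q = 30.1 W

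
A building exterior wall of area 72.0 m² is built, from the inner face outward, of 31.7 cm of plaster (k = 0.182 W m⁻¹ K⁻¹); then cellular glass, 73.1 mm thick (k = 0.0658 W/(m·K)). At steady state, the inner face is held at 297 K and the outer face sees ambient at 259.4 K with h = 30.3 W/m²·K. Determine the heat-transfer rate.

Q = 938 W

Resistance network (inner→outer):
  R_plaster = L/(kA) = 0.317/(0.182·72.0) = 0.02419 K/W
  R_cellular glass = L/(kA) = 0.0731/(0.0658·72.0) = 0.01543 K/W
  R_conv,out = 1/(hA) = 1/(30.3·72.0) = 4.584×10^-4 K/W
ΣR = 0.02419 + 0.01543 + 4.584×10^-4 = 0.04008 K/W
Q = ΔT/ΣR = (297 K − 259.4 K)/0.04008 = 938 W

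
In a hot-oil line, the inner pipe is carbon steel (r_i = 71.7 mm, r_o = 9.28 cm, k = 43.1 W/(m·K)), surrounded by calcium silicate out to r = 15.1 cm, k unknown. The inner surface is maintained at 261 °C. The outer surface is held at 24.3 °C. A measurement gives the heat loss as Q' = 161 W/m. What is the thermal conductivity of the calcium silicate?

ΣR = ΔT/Q' = |261 − 24.3|/161 = 1.470 m·K/W
Known resistances:
  R'_carbon steel = ln(0.0928/0.0717)/(2πk) = 0.2580/(2π·43.1) = 9.526×10^-4 m·K/W
R_calcium silicate = ΣR − ΣR_known = 1.470 − 9.526×10^-4 = 1.469 m·K/W
ln(r₂/r₁)/(2πk) = 1.469 ⇒ k = 0.4868/(2π·1.469) = 0.0527 W/m·K

k = 0.0527 W/m·K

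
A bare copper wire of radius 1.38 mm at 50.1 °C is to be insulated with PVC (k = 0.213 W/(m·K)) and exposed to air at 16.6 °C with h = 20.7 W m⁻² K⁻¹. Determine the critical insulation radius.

r_cr = 1.03 cm

For a cylinder, r_cr = k_ins/h = 0.213/20.7 = 0.0103 m = 1.03 cm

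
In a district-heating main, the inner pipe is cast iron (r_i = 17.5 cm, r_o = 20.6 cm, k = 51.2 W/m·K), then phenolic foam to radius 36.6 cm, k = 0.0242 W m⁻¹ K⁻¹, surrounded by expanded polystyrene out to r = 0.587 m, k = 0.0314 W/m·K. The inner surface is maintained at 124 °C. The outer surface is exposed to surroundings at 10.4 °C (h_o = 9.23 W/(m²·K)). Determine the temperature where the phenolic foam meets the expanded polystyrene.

T = 54.8 °C

Treat each layer as a resistance in series:
  R'_cast iron = ln(0.206/0.175)/(2πk) = 0.1631/(2π·51.2) = 5.070×10^-4 m·K/W
  R'_phenolic foam = ln(0.366/0.206)/(2πk) = 0.5748/(2π·0.0242) = 3.780 m·K/W
  R'_expanded polystyrene = ln(0.587/0.366)/(2πk) = 0.4724/(2π·0.0314) = 2.394 m·K/W
  R'_conv,out = 1/(2πr h) = 1/(2π·0.587·9.23) = 0.02938 m·K/W
ΣR = 5.070×10^-4 + 3.780 + 2.394 + 0.02938 = 6.204 m·K/W
Q' = ΔT/ΣR = (124 °C − 10.4 °C)/6.204 = 18.31 W/m
From the inner boundary to the phenolic foam/expanded polystyrene interface, ΣR_partial = 3.781 m·K/W.
T_interface = T_in − Q'·ΣR_partial = 124 °C − (18.31)(3.781) = 54.8 °C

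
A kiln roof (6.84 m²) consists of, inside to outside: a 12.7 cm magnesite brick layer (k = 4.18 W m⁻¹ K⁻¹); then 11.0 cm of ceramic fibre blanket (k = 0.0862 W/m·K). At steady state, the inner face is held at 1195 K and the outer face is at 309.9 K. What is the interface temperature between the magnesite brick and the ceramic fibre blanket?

Treat each layer as a resistance in series:
  R_magnesite brick = L/(kA) = 0.127/(4.18·6.84) = 0.004442 K/W
  R_ceramic fibre blanket = L/(kA) = 0.110/(0.0862·6.84) = 0.1866 K/W
ΣR = 0.004442 + 0.1866 = 0.1910 K/W
Q = ΔT/ΣR = (1195 K − 309.9 K)/0.1910 = 4634 W
From the inner boundary to the magnesite brick/ceramic fibre blanket interface, ΣR_partial = 0.004442 K/W.
T_interface = T_in − Q·ΣR_partial = 1195 K − (4634)(0.004442) = 1174 K

T = 1174 K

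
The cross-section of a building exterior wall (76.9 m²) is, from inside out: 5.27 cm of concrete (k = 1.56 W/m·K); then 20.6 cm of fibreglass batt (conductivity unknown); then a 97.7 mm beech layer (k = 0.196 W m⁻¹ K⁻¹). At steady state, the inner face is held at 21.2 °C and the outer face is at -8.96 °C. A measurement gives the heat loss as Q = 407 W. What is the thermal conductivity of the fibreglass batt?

ΣR = ΔT/Q = |21.2 − -8.96|/407 = 0.07410 K/W
Known resistances:
  R_concrete = L/(kA) = 0.0527/(1.56·76.9) = 4.393×10^-4 K/W
  R_beech = L/(kA) = 0.0977/(0.196·76.9) = 0.006482 K/W
R_fibreglass batt = ΣR − ΣR_known = 0.07410 − 0.006921 = 0.06718 K/W
L/(kA) = 0.06718 ⇒ k = 0.206/(0.06718·76.9) = 0.0399 W/m·K

k = 0.0399 W/m·K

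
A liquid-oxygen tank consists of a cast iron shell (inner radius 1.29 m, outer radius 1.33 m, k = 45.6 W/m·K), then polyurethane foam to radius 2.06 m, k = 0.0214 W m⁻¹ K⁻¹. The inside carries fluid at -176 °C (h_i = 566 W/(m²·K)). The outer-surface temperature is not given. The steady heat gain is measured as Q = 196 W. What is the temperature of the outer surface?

T_out = 18.2 °C

Series resistances:
  R_conv,in = 1/(4πr²h) = 1/(4π·1.29²·566) = 8.449×10^-5 K/W
  R_cast iron = (1/1.29 − 1/1.33)/(4πk) = 0.02331/(4π·45.6) = 4.069×10^-5 K/W
  R_polyurethane foam = (1/1.33 − 1/2.06)/(4πk) = 0.2664/(4π·0.0214) = 0.9908 K/W
ΣR = 0.9909 K/W
ΔT = Q·ΣR = 196 × 0.9909 = 194.2 K
Heat flows inward, so T_out = T_in + ΔT = -176 + 194.2 = 18.2 °C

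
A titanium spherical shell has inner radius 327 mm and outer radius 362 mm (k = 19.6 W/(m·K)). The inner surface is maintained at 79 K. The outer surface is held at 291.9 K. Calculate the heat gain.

Q = 4πk·ΔT/(1/r₁ − 1/r₂) = 4π × 19.6 × 212.9 / (1/0.327 − 1/0.362) = 1.77×10^5 W

Q = 177 kW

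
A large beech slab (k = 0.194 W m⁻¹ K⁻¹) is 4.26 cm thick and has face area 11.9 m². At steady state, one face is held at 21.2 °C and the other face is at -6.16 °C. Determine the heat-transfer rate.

Q = 1480 W

Q = kA·ΔT/L = 0.194 × 11.9 × |21.2 °C − -6.16 °C| / 0.0426 = 1480 W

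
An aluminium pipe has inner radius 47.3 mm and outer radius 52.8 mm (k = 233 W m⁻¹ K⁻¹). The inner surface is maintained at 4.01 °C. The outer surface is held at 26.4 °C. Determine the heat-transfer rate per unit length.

Q' = 298 kW/m

Q' = 2πk·ΔT/ln(r₂/r₁) = 2π × 233 × 22.39 / ln(0.0528/0.0473) = 2.98×10^5 W/m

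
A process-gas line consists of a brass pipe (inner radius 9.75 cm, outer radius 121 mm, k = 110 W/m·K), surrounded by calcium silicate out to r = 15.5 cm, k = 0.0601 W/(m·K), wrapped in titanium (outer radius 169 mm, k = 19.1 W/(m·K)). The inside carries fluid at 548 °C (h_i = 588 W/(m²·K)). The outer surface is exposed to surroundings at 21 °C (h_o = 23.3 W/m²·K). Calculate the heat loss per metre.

Treat each layer as a resistance in series:
  R'_conv,in = 1/(2πr h) = 1/(2π·0.0975·588) = 0.002776 m·K/W
  R'_brass = ln(0.121/0.0975)/(2πk) = 0.2159/(2π·110) = 3.124×10^-4 m·K/W
  R'_calcium silicate = ln(0.155/0.121)/(2πk) = 0.2476/(2π·0.0601) = 0.6558 m·K/W
  R'_titanium = ln(0.169/0.155)/(2πk) = 0.08647/(2π·19.1) = 7.206×10^-4 m·K/W
  R'_conv,out = 1/(2πr h) = 1/(2π·0.169·23.3) = 0.04042 m·K/W
ΣR = 0.002776 + 3.124×10^-4 + 0.6558 + 7.206×10^-4 + 0.04042 = 0.7000 m·K/W
Q' = ΔT/ΣR = (548 °C − 21 °C)/0.7000 = 753 W/m

Q' = 753 W/m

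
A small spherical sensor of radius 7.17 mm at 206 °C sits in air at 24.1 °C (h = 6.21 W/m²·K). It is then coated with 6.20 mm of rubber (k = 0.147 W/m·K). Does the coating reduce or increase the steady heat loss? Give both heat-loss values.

Critical radius for a sphere: r_cr = 2k/h = 0.0473 m = 4.73 cm.
Outer radius after coating: r₂ = 0.00717 + 0.00620 = 0.01337 m.
Since r₁ < r_cr and r₂ ≤ r_cr, the coating moves toward the maximum at r_cr — heat loss rises.
Bare: R = 1/(4πr₁²h) = 249.3 K/W; Q = 181.9/249.3 = 0.730 W.
Coated: R = R_cond + R_conv = 106.7 K/W; Q = 181.9/106.7 = 1.70 W.

increases: 0.730 → 1.70 W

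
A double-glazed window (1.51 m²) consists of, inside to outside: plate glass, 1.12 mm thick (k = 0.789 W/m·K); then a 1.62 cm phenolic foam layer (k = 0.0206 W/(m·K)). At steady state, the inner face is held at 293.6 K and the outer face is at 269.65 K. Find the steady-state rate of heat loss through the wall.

Q = 45.9 W

Series thermal resistances, inner to outer:
  R_plate glass = L/(kA) = 0.00112/(0.789·1.51) = 9.401×10^-4 K/W
  R_phenolic foam = L/(kA) = 0.0162/(0.0206·1.51) = 0.5208 K/W
ΣR = 9.401×10^-4 + 0.5208 = 0.5217 K/W
Q = ΔT/ΣR = (293.6 K − 269.65 K)/0.5217 = 45.9 W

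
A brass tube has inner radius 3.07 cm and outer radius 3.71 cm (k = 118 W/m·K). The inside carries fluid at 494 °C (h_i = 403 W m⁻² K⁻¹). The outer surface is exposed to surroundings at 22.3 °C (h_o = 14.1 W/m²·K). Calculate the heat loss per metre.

Q' = 1490 W/m

Treat each layer as a resistance in series:
  R'_conv,in = 1/(2πr h) = 1/(2π·0.0307·403) = 0.01286 m·K/W
  R'_brass = ln(0.0371/0.0307)/(2πk) = 0.1894/(2π·118) = 2.554×10^-4 m·K/W
  R'_conv,out = 1/(2πr h) = 1/(2π·0.0371·14.1) = 0.3042 m·K/W
ΣR = 0.01286 + 2.554×10^-4 + 0.3042 = 0.3173 m·K/W
Q' = ΔT/ΣR = (494 °C − 22.3 °C)/0.3173 = 1490 W/m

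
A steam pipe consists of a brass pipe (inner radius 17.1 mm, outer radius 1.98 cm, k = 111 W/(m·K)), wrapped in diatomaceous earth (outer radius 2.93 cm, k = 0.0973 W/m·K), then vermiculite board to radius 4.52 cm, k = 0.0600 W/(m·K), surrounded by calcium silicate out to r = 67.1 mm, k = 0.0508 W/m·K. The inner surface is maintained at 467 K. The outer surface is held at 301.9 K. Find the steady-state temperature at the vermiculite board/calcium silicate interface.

T = 369.4 K

Series thermal resistances, inner to outer:
  R'_brass = ln(0.0198/0.0171)/(2πk) = 0.1466/(2π·111) = 2.102×10^-4 m·K/W
  R'_diatomaceous earth = ln(0.0293/0.0198)/(2πk) = 0.3919/(2π·0.0973) = 0.6410 m·K/W
  R'_vermiculite board = ln(0.0452/0.0293)/(2πk) = 0.4335/(2π·0.0600) = 1.150 m·K/W
  R'_calcium silicate = ln(0.0671/0.0452)/(2πk) = 0.3951/(2π·0.0508) = 1.238 m·K/W
ΣR = 2.102×10^-4 + 0.6410 + 1.150 + 1.238 = 3.029 m·K/W
Q' = ΔT/ΣR = (467 K − 301.9 K)/3.029 = 54.51 W/m
From the inner boundary to the vermiculite board/calcium silicate interface, ΣR_partial = 1.791 m·K/W.
T_interface = T_in − Q'·ΣR_partial = 467 K − (54.51)(1.791) = 369.4 K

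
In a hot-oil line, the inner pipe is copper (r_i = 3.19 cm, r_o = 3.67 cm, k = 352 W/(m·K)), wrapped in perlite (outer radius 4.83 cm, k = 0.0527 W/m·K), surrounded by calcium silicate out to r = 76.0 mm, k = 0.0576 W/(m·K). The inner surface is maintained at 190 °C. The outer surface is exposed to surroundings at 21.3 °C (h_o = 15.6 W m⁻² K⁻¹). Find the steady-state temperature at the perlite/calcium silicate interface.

Resistance network (inner→outer):
  R'_copper = ln(0.0367/0.0319)/(2πk) = 0.1402/(2π·352) = 6.338×10^-5 m·K/W
  R'_perlite = ln(0.0483/0.0367)/(2πk) = 0.2747/(2π·0.0527) = 0.8295 m·K/W
  R'_calcium silicate = ln(0.0760/0.0483)/(2πk) = 0.4533/(2π·0.0576) = 1.253 m·K/W
  R'_conv,out = 1/(2πr h) = 1/(2π·0.0760·15.6) = 0.1342 m·K/W
ΣR = 6.338×10^-5 + 0.8295 + 1.253 + 0.1342 = 2.217 m·K/W
Q' = ΔT/ΣR = (190 °C − 21.3 °C)/2.217 = 76.09 W/m
From the inner boundary to the perlite/calcium silicate interface, ΣR_partial = 0.8296 m·K/W.
T_interface = T_in − Q'·ΣR_partial = 190 °C − (76.09)(0.8296) = 127 °C

T = 127 °C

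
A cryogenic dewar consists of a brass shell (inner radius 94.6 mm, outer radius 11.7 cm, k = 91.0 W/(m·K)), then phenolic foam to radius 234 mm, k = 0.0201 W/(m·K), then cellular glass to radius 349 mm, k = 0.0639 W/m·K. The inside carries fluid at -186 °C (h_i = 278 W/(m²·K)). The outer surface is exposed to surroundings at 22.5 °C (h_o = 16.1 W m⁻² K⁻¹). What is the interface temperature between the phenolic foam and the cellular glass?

T = 2.5 °C

Resistance network (inner→outer):
  R_conv,in = 1/(4πr²h) = 1/(4π·0.0946²·278) = 0.03199 K/W
  R_brass = (1/0.0946 − 1/0.117)/(4πk) = 2.024/(4π·91.0) = 0.001770 K/W
  R_phenolic foam = (1/0.117 − 1/0.234)/(4πk) = 4.274/(4π·0.0201) = 16.92 K/W
  R_cellular glass = (1/0.234 − 1/0.349)/(4πk) = 1.408/(4π·0.0639) = 1.754 K/W
  R_conv,out = 1/(4πr²h) = 1/(4π·0.349²·16.1) = 0.04058 K/W
ΣR = 0.03199 + 0.001770 + 16.92 + 1.754 + 0.04058 = 18.75 K/W
Q = ΔT/ΣR = (-186 °C − 22.5 °C)/18.75 = -11.12 W
From the inner boundary to the phenolic foam/cellular glass interface, ΣR_partial = 16.95 K/W.
T_interface = T_in − Q·ΣR_partial = -186 °C − (-11.12)(16.95) = 2.5 °C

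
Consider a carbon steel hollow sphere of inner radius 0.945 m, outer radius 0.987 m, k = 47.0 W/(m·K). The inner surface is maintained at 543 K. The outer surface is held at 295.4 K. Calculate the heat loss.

Q = 4πk·ΔT/(1/r₁ − 1/r₂) = 4π × 47.0 × 247.6 / (1/0.945 − 1/0.987) = 3.25×10^6 W

Q = 3.25×10^6 W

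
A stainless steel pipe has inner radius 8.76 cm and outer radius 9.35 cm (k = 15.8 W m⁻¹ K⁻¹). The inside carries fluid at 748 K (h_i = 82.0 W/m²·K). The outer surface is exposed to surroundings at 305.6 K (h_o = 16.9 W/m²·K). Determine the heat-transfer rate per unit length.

Series thermal resistances, inner to outer:
  R'_conv,in = 1/(2πr h) = 1/(2π·0.0876·82.0) = 0.02216 m·K/W
  R'_stainless steel = ln(0.0935/0.0876)/(2πk) = 0.06518/(2π·15.8) = 6.566×10^-4 m·K/W
  R'_conv,out = 1/(2πr h) = 1/(2π·0.0935·16.9) = 0.1007 m·K/W
ΣR = 0.02216 + 6.566×10^-4 + 0.1007 = 0.1235 m·K/W
Q' = ΔT/ΣR = (748 K − 305.6 K)/0.1235 = 3580 W/m

Q' = 3.58 kW/m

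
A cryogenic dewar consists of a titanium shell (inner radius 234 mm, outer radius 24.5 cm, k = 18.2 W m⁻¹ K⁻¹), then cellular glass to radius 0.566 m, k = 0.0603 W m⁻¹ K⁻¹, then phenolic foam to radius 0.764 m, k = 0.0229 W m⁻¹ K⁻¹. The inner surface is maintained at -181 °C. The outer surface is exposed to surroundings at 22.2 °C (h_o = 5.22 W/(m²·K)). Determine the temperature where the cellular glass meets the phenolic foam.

Series thermal resistances, inner to outer:
  R_titanium = (1/0.234 − 1/0.245)/(4πk) = 0.1919/(4π·18.2) = 8.389×10^-4 K/W
  R_cellular glass = (1/0.245 − 1/0.566)/(4πk) = 2.315/(4π·0.0603) = 3.055 K/W
  R_phenolic foam = (1/0.566 − 1/0.764)/(4πk) = 0.4579/(4π·0.0229) = 1.591 K/W
  R_conv,out = 1/(4πr²h) = 1/(4π·0.764²·5.22) = 0.02612 K/W
ΣR = 8.389×10^-4 + 3.055 + 1.591 + 0.02612 = 4.673 K/W
Q = ΔT/ΣR = (-181 °C − 22.2 °C)/4.673 = -43.48 W
From the inner boundary to the cellular glass/phenolic foam interface, ΣR_partial = 3.056 K/W.
T_interface = T_in − Q·ΣR_partial = -181 °C − (-43.48)(3.056) = -48.1 °C

T = -48.1 °C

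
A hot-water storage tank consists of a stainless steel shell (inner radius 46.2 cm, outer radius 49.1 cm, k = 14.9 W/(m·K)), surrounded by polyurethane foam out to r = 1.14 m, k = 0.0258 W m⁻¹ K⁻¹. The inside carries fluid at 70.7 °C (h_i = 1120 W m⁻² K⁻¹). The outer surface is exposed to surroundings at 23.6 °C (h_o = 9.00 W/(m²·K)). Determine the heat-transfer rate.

Q = 13.1 W

Resistance network (inner→outer):
  R_conv,in = 1/(4πr²h) = 1/(4π·0.462²·1120) = 3.329×10^-4 K/W
  R_stainless steel = (1/0.462 − 1/0.491)/(4πk) = 0.1278/(4π·14.9) = 6.828×10^-4 K/W
  R_polyurethane foam = (1/0.491 − 1/1.14)/(4πk) = 1.159/(4π·0.0258) = 3.576 K/W
  R_conv,out = 1/(4πr²h) = 1/(4π·1.14²·9.00) = 0.006804 K/W
ΣR = 3.329×10^-4 + 6.828×10^-4 + 3.576 + 0.006804 = 3.584 K/W
Q = ΔT/ΣR = (70.7 °C − 23.6 °C)/3.584 = 13.1 W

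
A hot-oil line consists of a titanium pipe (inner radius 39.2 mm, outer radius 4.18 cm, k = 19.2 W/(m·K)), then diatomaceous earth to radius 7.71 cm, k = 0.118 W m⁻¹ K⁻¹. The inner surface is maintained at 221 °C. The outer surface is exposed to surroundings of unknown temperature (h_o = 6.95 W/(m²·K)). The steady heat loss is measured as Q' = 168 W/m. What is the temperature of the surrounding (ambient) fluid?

T_out = 32.3 °C

Series resistances:
  R'_titanium = ln(0.0418/0.0392)/(2πk) = 0.06422/(2π·19.2) = 5.323×10^-4 m·K/W
  R'_diatomaceous earth = ln(0.0771/0.0418)/(2πk) = 0.6122/(2π·0.118) = 0.8257 m·K/W
  R'_conv,out = 1/(2πr h) = 1/(2π·0.0771·6.95) = 0.2970 m·K/W
ΣR = 1.123 m·K/W
ΔT = Q'·ΣR = 168 × 1.123 = 188.7 K
Heat flows outward, so T_out = T_in − ΔT = 221 − 188.7 = 32.3 °C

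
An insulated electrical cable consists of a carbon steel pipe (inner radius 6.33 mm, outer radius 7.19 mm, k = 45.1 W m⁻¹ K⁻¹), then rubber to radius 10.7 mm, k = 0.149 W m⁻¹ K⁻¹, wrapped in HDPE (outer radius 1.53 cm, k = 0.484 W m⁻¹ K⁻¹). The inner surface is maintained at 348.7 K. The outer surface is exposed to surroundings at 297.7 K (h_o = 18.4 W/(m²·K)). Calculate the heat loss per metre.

Treat each layer as a resistance in series:
  R'_carbon steel = ln(0.00719/0.00633)/(2πk) = 0.1274/(2π·45.1) = 4.496×10^-4 m·K/W
  R'_rubber = ln(0.0107/0.00719)/(2πk) = 0.3976/(2π·0.149) = 0.4246 m·K/W
  R'_HDPE = ln(0.0153/0.0107)/(2πk) = 0.3576/(2π·0.484) = 0.1176 m·K/W
  R'_conv,out = 1/(2πr h) = 1/(2π·0.0153·18.4) = 0.5653 m·K/W
ΣR = 4.496×10^-4 + 0.4246 + 0.1176 + 0.5653 = 1.108 m·K/W
Q' = ΔT/ΣR = (348.7 K − 297.7 K)/1.108 = 46.0 W/m

Q' = 46.0 W/m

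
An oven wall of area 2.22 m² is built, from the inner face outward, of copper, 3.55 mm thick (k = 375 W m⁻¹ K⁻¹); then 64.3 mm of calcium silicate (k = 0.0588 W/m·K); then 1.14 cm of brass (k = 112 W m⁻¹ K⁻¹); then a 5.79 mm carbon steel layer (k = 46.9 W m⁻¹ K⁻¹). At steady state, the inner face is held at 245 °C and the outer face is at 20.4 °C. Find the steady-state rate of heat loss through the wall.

Treat each layer as a resistance in series:
  R_copper = L/(kA) = 0.00355/(375·2.22) = 4.264×10^-6 K/W
  R_calcium silicate = L/(kA) = 0.0643/(0.0588·2.22) = 0.4926 K/W
  R_brass = L/(kA) = 0.0114/(112·2.22) = 4.585×10^-5 K/W
  R_carbon steel = L/(kA) = 0.00579/(46.9·2.22) = 5.561×10^-5 K/W
ΣR = 4.264×10^-6 + 0.4926 + 4.585×10^-5 + 5.561×10^-5 = 0.4927 K/W
Q = ΔT/ΣR = (245 °C − 20.4 °C)/0.4927 = 456 W

Q = 456 W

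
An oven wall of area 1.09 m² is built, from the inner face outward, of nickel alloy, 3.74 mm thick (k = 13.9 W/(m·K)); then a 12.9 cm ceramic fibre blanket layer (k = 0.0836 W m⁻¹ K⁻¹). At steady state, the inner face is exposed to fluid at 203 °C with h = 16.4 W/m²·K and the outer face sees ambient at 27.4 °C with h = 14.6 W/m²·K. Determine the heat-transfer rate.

Series thermal resistances, inner to outer:
  R_conv,in = 1/(hA) = 1/(16.4·1.09) = 0.05594 K/W
  R_nickel alloy = L/(kA) = 0.00374/(13.9·1.09) = 2.468×10^-4 K/W
  R_ceramic fibre blanket = L/(kA) = 0.129/(0.0836·1.09) = 1.416 K/W
  R_conv,out = 1/(hA) = 1/(14.6·1.09) = 0.06284 K/W
ΣR = 0.05594 + 2.468×10^-4 + 1.416 + 0.06284 = 1.535 K/W
Q = ΔT/ΣR = (203 °C − 27.4 °C)/1.535 = 114 W

Q = 114 W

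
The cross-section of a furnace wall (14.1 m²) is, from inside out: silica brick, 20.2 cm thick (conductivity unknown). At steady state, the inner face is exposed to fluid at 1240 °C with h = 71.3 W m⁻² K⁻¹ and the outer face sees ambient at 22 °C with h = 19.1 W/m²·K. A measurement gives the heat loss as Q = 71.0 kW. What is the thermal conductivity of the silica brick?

k = 1.15 W/m·K

ΣR = ΔT/Q = |1240 − 22|/71000 = 0.01715 K/W
Known resistances:
  R_conv,in = 1/(hA) = 1/(71.3·14.1) = 9.947×10^-4 K/W
  R_conv,out = 1/(hA) = 1/(19.1·14.1) = 0.003713 K/W
R_silica brick = ΣR − ΣR_known = 0.01715 − 0.004708 = 0.01244 K/W
L/(kA) = 0.01244 ⇒ k = 0.202/(0.01244·14.1) = 1.15 W/m·K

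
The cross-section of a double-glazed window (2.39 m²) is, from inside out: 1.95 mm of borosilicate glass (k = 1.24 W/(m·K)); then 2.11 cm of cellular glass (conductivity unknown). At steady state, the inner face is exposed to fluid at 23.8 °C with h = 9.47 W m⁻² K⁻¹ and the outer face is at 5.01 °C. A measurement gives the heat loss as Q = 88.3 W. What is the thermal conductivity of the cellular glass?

k = 0.0526 W/m·K

ΣR = ΔT/Q = |23.8 − 5.01|/88.3 = 0.2128 K/W
Known resistances:
  R_conv,in = 1/(hA) = 1/(9.47·2.39) = 0.04418 K/W
  R_borosilicate glass = L/(kA) = 0.00195/(1.24·2.39) = 6.580×10^-4 K/W
R_cellular glass = ΣR − ΣR_known = 0.2128 − 0.04484 = 0.1680 K/W
L/(kA) = 0.1680 ⇒ k = 0.0211/(0.1680·2.39) = 0.0526 W/m·K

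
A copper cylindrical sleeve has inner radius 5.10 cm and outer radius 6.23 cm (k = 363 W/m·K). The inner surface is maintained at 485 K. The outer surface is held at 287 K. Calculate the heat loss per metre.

Q' = 2.26×10^6 W/m

Q' = 2πk·ΔT/ln(r₂/r₁) = 2π × 363 × 198 / ln(0.0623/0.0510) = 2.26×10^6 W/m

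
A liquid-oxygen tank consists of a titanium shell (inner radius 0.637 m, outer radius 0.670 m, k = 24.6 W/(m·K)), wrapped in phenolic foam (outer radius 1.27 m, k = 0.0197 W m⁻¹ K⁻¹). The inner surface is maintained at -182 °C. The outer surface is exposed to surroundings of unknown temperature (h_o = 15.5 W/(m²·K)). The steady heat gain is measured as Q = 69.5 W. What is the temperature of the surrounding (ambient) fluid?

T_out = 16.2 °C

Series resistances:
  R_titanium = (1/0.637 − 1/0.670)/(4πk) = 0.07732/(4π·24.6) = 2.501×10^-4 K/W
  R_phenolic foam = (1/0.670 − 1/1.27)/(4πk) = 0.7051/(4π·0.0197) = 2.848 K/W
  R_conv,out = 1/(4πr²h) = 1/(4π·1.27²·15.5) = 0.003183 K/W
ΣR = 2.852 K/W
ΔT = Q·ΣR = 69.5 × 2.852 = 198.2 K
Heat flows inward, so T_out = T_in + ΔT = -182 + 198.2 = 16.2 °C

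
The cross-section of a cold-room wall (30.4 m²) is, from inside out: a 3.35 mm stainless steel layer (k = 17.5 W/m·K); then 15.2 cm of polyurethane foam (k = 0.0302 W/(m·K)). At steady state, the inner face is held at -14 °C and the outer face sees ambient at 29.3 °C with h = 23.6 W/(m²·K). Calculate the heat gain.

Resistance network (inner→outer):
  R_stainless steel = L/(kA) = 0.00335/(17.5·30.4) = 6.297×10^-6 K/W
  R_polyurethane foam = L/(kA) = 0.152/(0.0302·30.4) = 0.1656 K/W
  R_conv,out = 1/(hA) = 1/(23.6·30.4) = 0.001394 K/W
ΣR = 6.297×10^-6 + 0.1656 + 0.001394 = 0.1670 K/W
Q = ΔT/ΣR = (-14 °C − 29.3 °C)/0.1670 = -259 W
(Negative Q ⇒ heat flows inward; heat gain = 259 W.)

Q = 259 W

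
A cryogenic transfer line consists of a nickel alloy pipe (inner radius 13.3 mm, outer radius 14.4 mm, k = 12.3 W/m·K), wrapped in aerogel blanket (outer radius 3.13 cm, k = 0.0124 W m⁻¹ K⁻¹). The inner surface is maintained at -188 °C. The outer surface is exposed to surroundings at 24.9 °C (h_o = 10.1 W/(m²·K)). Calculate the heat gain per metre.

Q' = 20.3 W/m

Treat each layer as a resistance in series:
  R'_nickel alloy = ln(0.0144/0.0133)/(2πk) = 0.07946/(2π·12.3) = 0.001028 m·K/W
  R'_aerogel blanket = ln(0.0313/0.0144)/(2πk) = 0.7764/(2π·0.0124) = 9.965 m·K/W
  R'_conv,out = 1/(2πr h) = 1/(2π·0.0313·10.1) = 0.5034 m·K/W
ΣR = 0.001028 + 9.965 + 0.5034 = 10.47 m·K/W
Q' = ΔT/ΣR = (-188 °C − 24.9 °C)/10.47 = -20.3 W/m
(Negative Q' ⇒ heat flows inward; heat gain = 20.3 W/m.)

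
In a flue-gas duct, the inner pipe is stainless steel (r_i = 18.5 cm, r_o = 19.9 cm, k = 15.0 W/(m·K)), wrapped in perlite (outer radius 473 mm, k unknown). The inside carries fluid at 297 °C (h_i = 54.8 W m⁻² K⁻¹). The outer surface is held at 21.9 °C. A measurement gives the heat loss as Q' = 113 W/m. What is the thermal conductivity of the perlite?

k = 0.0570 W/m·K

ΣR = ΔT/Q' = |297 − 21.9|/113 = 2.435 m·K/W
Known resistances:
  R'_conv,in = 1/(2πr h) = 1/(2π·0.185·54.8) = 0.01570 m·K/W
  R'_stainless steel = ln(0.199/0.185)/(2πk) = 0.07295/(2π·15.0) = 7.740×10^-4 m·K/W
R_perlite = ΣR − ΣR_known = 2.435 − 0.01647 = 2.419 m·K/W
ln(r₂/r₁)/(2πk) = 2.419 ⇒ k = 0.8658/(2π·2.419) = 0.0570 W/m·K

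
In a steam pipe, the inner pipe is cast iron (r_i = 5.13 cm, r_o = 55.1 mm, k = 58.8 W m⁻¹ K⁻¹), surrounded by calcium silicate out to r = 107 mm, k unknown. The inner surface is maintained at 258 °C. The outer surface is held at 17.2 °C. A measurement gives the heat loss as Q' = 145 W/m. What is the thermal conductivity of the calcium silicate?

ΣR = ΔT/Q' = |258 − 17.2|/145 = 1.661 m·K/W
Known resistances:
  R'_cast iron = ln(0.0551/0.0513)/(2πk) = 0.07146/(2π·58.8) = 1.934×10^-4 m·K/W
R_calcium silicate = ΣR − ΣR_known = 1.661 − 1.934×10^-4 = 1.661 m·K/W
ln(r₂/r₁)/(2πk) = 1.661 ⇒ k = 0.6637/(2π·1.661) = 0.0636 W/m·K

k = 0.0636 W/m·K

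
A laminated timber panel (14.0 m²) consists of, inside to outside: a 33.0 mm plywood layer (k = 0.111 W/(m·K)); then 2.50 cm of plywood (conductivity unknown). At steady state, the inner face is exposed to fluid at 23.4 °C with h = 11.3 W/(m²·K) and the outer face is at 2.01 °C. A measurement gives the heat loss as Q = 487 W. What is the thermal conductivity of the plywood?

ΣR = ΔT/Q = |23.4 − 2.01|/487 = 0.04392 K/W
Known resistances:
  R_conv,in = 1/(hA) = 1/(11.3·14.0) = 0.006321 K/W
  R_plywood = L/(kA) = 0.0330/(0.111·14.0) = 0.02124 K/W
R_plywood = ΣR − ΣR_known = 0.04392 − 0.02756 = 0.01636 K/W
L/(kA) = 0.01636 ⇒ k = 0.0250/(0.01636·14.0) = 0.109 W/m·K

k = 0.109 W/m·K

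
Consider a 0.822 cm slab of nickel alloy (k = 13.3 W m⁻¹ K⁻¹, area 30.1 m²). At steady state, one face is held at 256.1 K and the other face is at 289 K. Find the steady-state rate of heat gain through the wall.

Q = kA·ΔT/L = 13.3 × 30.1 × |256.1 K − 289 K| / 0.00822 = 1.60×10^6 W

Q = 1600 kW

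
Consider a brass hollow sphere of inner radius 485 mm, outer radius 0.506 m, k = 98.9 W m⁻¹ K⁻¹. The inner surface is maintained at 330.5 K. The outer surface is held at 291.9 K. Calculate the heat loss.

Q = 4πk·ΔT/(1/r₁ − 1/r₂) = 4π × 98.9 × 38.6 / (1/0.485 − 1/0.506) = 5.61×10^5 W

Q = 561 kW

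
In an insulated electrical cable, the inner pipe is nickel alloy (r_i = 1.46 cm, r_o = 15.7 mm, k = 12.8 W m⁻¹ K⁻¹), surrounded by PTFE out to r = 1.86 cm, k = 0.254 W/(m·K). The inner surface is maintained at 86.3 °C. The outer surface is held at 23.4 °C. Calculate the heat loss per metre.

Q' = 587 W/m

Resistance network (inner→outer):
  R'_nickel alloy = ln(0.0157/0.0146)/(2πk) = 0.07264/(2π·12.8) = 9.032×10^-4 m·K/W
  R'_PTFE = ln(0.0186/0.0157)/(2πk) = 0.1695/(2π·0.254) = 0.1062 m·K/W
ΣR = 9.032×10^-4 + 0.1062 = 0.1071 m·K/W
Q' = ΔT/ΣR = (86.3 °C − 23.4 °C)/0.1071 = 587 W/m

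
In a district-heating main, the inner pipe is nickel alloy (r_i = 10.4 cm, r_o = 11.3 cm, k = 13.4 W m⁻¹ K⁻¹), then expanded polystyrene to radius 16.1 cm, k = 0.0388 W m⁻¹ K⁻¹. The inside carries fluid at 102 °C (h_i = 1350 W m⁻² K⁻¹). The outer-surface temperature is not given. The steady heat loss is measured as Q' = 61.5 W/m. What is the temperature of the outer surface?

Series resistances:
  R'_conv,in = 1/(2πr h) = 1/(2π·0.104·1350) = 0.001134 m·K/W
  R'_nickel alloy = ln(0.113/0.104)/(2πk) = 0.08300/(2π·13.4) = 9.858×10^-4 m·K/W
  R'_expanded polystyrene = ln(0.161/0.113)/(2πk) = 0.3540/(2π·0.0388) = 1.452 m·K/W
ΣR = 1.454 m·K/W
ΔT = Q'·ΣR = 61.5 × 1.454 = 89.42 K
Heat flows outward, so T_out = T_in − ΔT = 102 − 89.42 = 12.6 °C

T_out = 12.6 °C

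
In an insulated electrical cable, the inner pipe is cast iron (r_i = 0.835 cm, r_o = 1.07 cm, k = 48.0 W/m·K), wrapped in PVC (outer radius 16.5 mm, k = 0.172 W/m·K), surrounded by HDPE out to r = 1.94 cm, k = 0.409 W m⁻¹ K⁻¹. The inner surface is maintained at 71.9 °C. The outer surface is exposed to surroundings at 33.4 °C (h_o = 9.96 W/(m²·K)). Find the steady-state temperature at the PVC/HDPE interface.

T = 59.9 °C

Series thermal resistances, inner to outer:
  R'_cast iron = ln(0.0107/0.00835)/(2πk) = 0.2480/(2π·48.0) = 8.222×10^-4 m·K/W
  R'_PVC = ln(0.0165/0.0107)/(2πk) = 0.4331/(2π·0.172) = 0.4008 m·K/W
  R'_HDPE = ln(0.0194/0.0165)/(2πk) = 0.1619/(2π·0.409) = 0.06301 m·K/W
  R'_conv,out = 1/(2πr h) = 1/(2π·0.0194·9.96) = 0.8237 m·K/W
ΣR = 8.222×10^-4 + 0.4008 + 0.06301 + 0.8237 = 1.288 m·K/W
Q' = ΔT/ΣR = (71.9 °C − 33.4 °C)/1.288 = 29.89 W/m
From the inner boundary to the PVC/HDPE interface, ΣR_partial = 0.4016 m·K/W.
T_interface = T_in − Q'·ΣR_partial = 71.9 °C − (29.89)(0.4016) = 59.9 °C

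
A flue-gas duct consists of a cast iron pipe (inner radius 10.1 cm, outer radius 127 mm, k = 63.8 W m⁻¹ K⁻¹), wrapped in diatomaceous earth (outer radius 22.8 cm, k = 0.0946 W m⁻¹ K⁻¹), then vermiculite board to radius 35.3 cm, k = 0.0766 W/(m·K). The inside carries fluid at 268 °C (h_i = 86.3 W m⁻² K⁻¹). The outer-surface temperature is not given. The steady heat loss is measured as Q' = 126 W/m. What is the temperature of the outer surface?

T_out = 27.1 °C

Sum the resistances:
  R'_conv,in = 1/(2πr h) = 1/(2π·0.101·86.3) = 0.01826 m·K/W
  R'_cast iron = ln(0.127/0.101)/(2πk) = 0.2291/(2π·63.8) = 5.714×10^-4 m·K/W
  R'_diatomaceous earth = ln(0.228/0.127)/(2πk) = 0.5852/(2π·0.0946) = 0.9845 m·K/W
  R'_vermiculite board = ln(0.353/0.228)/(2πk) = 0.4371/(2π·0.0766) = 0.9082 m·K/W
ΣR = 1.912 m·K/W
ΔT = Q'·ΣR = 126 × 1.912 = 240.9 K
Heat flows outward, so T_out = T_in − ΔT = 268 − 240.9 = 27.1 °C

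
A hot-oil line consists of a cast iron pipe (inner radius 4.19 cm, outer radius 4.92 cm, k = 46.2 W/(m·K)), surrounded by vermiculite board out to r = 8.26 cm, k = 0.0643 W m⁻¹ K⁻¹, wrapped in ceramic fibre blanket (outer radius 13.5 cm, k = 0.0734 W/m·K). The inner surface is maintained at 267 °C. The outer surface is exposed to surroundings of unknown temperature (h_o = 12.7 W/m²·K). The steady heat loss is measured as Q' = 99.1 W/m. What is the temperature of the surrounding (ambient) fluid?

T_out = 25.1 °C

Sum the resistances:
  R'_cast iron = ln(0.0492/0.0419)/(2πk) = 0.1606/(2π·46.2) = 5.533×10^-4 m·K/W
  R'_vermiculite board = ln(0.0826/0.0492)/(2πk) = 0.5181/(2π·0.0643) = 1.282 m·K/W
  R'_ceramic fibre blanket = ln(0.135/0.0826)/(2πk) = 0.4913/(2π·0.0734) = 1.065 m·K/W
  R'_conv,out = 1/(2πr h) = 1/(2π·0.135·12.7) = 0.09283 m·K/W
ΣR = 2.441 m·K/W
ΔT = Q'·ΣR = 99.1 × 2.441 = 241.9 K
Heat flows outward, so T_out = T_in − ΔT = 267 − 241.9 = 25.1 °C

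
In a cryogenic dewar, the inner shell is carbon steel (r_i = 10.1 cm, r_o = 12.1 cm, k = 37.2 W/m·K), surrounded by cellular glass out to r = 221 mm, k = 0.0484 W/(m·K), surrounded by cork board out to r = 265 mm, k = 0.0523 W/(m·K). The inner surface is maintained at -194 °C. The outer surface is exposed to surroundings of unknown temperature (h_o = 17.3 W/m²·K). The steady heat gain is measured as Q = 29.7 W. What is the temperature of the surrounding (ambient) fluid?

Series resistances:
  R_carbon steel = (1/0.101 − 1/0.121)/(4πk) = 1.637/(4π·37.2) = 0.003501 K/W
  R_cellular glass = (1/0.121 − 1/0.221)/(4πk) = 3.740/(4π·0.0484) = 6.148 K/W
  R_cork board = (1/0.221 − 1/0.265)/(4πk) = 0.7513/(4π·0.0523) = 1.143 K/W
  R_conv,out = 1/(4πr²h) = 1/(4π·0.265²·17.3) = 0.06550 K/W
ΣR = 7.361 K/W
ΔT = Q·ΣR = 29.7 × 7.361 = 218.6 K
Heat flows inward, so T_out = T_in + ΔT = -194 + 218.6 = 24.6 °C

T_out = 24.6 °C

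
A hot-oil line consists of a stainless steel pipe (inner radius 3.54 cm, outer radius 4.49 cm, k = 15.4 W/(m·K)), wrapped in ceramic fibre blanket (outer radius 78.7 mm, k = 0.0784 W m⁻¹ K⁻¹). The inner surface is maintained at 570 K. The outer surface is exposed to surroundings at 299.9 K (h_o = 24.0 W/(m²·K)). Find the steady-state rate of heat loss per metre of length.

Treat each layer as a resistance in series:
  R'_stainless steel = ln(0.0449/0.0354)/(2πk) = 0.2377/(2π·15.4) = 0.002457 m·K/W
  R'_ceramic fibre blanket = ln(0.0787/0.0449)/(2πk) = 0.5612/(2π·0.0784) = 1.139 m·K/W
  R'_conv,out = 1/(2πr h) = 1/(2π·0.0787·24.0) = 0.08426 m·K/W
ΣR = 0.002457 + 1.139 + 0.08426 = 1.226 m·K/W
Q' = ΔT/ΣR = (570 K − 299.9 K)/1.226 = 220 W/m

Q' = 220 W/m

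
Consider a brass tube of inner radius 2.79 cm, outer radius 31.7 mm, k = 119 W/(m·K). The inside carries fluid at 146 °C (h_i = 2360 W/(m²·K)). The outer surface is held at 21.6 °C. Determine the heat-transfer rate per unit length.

Treat each layer as a resistance in series:
  R'_conv,in = 1/(2πr h) = 1/(2π·0.0279·2360) = 0.002417 m·K/W
  R'_brass = ln(0.0317/0.0279)/(2πk) = 0.1277/(2π·119) = 1.708×10^-4 m·K/W
ΣR = 0.002417 + 1.708×10^-4 = 0.002588 m·K/W
Q' = ΔT/ΣR = (146 °C − 21.6 °C)/0.002588 = 48100 W/m

Q' = 48100 W/m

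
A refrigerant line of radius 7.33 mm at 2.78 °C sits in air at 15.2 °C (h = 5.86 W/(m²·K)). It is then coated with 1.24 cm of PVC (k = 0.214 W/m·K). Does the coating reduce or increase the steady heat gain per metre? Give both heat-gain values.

increases: 3.35 → 5.88 W/m

Critical radius for a cylinder: r_cr = k/h = 0.0365 m = 3.65 cm.
Outer radius after coating: r₂ = 0.00733 + 0.0124 = 0.01973 m.
Since r₁ < r_cr and r₂ ≤ r_cr, the coating moves toward the maximum at r_cr — heat gain rises.
Bare: R = 1/(2πr₁h) = 3.705 m·K/W; Q = 12.42/3.705 = 3.35 W/m.
Coated: R = R_cond + R_conv = 2.113 m·K/W; Q = 12.42/2.113 = 5.88 W/m.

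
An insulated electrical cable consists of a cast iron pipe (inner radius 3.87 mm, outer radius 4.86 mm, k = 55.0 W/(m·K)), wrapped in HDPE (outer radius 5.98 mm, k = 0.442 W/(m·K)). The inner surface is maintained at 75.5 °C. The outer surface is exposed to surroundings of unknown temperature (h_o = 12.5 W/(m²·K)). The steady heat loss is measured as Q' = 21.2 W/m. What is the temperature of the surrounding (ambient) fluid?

T_out = 28.8 °C

Sum the resistances:
  R'_cast iron = ln(0.00486/0.00387)/(2πk) = 0.2278/(2π·55.0) = 6.591×10^-4 m·K/W
  R'_HDPE = ln(0.00598/0.00486)/(2πk) = 0.2074/(2π·0.442) = 0.07467 m·K/W
  R'_conv,out = 1/(2πr h) = 1/(2π·0.00598·12.5) = 2.129 m·K/W
ΣR = 2.204 m·K/W
ΔT = Q'·ΣR = 21.2 × 2.204 = 46.72 K
Heat flows outward, so T_out = T_in − ΔT = 75.5 − 46.72 = 28.8 °C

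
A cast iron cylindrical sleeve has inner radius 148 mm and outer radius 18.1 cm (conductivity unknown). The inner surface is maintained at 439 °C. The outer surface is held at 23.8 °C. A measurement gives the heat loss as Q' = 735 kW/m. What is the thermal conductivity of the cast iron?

k = 56.7 W/m·K

ΣR = ΔT/Q' = |439 − 23.8|/7.35×10^5 = 5.649×10^-4 m·K/W
ln(r₂/r₁)/(2πk) = 5.649×10^-4 ⇒ k = 0.2013/(2π·5.649×10^-4) = 56.7 W/m·K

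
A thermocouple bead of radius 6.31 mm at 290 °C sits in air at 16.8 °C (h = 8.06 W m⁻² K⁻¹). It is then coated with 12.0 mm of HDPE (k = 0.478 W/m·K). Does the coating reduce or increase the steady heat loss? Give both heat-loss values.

Critical radius for a sphere: r_cr = 2k/h = 0.119 m = 11.9 cm.
Outer radius after coating: r₂ = 0.00631 + 0.0120 = 0.01831 m.
Since r₁ < r_cr and r₂ ≤ r_cr, the coating moves toward the maximum at r_cr — heat loss rises.
Bare: R = 1/(4πr₁²h) = 248.0 K/W; Q = 273.2/248.0 = 1.10 W.
Coated: R = R_cond + R_conv = 46.74 K/W; Q = 273.2/46.74 = 5.85 W.

increases: 1.10 → 5.85 W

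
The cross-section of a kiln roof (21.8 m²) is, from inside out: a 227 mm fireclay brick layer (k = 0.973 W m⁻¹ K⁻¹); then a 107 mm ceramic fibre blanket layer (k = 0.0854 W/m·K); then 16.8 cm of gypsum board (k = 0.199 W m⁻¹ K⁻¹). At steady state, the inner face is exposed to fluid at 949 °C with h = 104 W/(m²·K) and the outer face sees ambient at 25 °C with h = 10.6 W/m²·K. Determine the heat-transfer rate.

Series thermal resistances, inner to outer:
  R_conv,in = 1/(hA) = 1/(104·21.8) = 4.411×10^-4 K/W
  R_fireclay brick = L/(kA) = 0.227/(0.973·21.8) = 0.01070 K/W
  R_ceramic fibre blanket = L/(kA) = 0.107/(0.0854·21.8) = 0.05747 K/W
  R_gypsum board = L/(kA) = 0.168/(0.199·21.8) = 0.03873 K/W
  R_conv,out = 1/(hA) = 1/(10.6·21.8) = 0.004328 K/W
ΣR = 4.411×10^-4 + 0.01070 + 0.05747 + 0.03873 + 0.004328 = 0.1117 K/W
Q = ΔT/ΣR = (949 °C − 25 °C)/0.1117 = 8270 W

Q = 8.27 kW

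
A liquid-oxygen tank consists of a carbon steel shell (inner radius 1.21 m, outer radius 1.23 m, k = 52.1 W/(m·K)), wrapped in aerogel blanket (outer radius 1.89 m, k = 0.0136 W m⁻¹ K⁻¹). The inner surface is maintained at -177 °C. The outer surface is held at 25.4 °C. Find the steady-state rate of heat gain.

Q = 122 W

Resistance network (inner→outer):
  R_carbon steel = (1/1.21 − 1/1.23)/(4πk) = 0.01344/(4π·52.1) = 2.053×10^-5 K/W
  R_aerogel blanket = (1/1.23 − 1/1.89)/(4πk) = 0.2839/(4π·0.0136) = 1.661 K/W
ΣR = 2.053×10^-5 + 1.661 = 1.661 K/W
Q = ΔT/ΣR = (-177 °C − 25.4 °C)/1.661 = -122 W
(Negative Q ⇒ heat flows inward; heat gain = 122 W.)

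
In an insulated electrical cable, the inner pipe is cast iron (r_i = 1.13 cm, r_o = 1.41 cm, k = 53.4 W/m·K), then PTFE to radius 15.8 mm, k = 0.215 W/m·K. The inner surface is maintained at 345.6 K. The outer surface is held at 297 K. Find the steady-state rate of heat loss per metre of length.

Q' = 572 W/m

Series thermal resistances, inner to outer:
  R'_cast iron = ln(0.0141/0.0113)/(2πk) = 0.2214/(2π·53.4) = 6.598×10^-4 m·K/W
  R'_PTFE = ln(0.0158/0.0141)/(2πk) = 0.1138/(2π·0.215) = 0.08427 m·K/W
ΣR = 6.598×10^-4 + 0.08427 = 0.08493 m·K/W
Q' = ΔT/ΣR = (345.6 K − 297 K)/0.08493 = 572 W/m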